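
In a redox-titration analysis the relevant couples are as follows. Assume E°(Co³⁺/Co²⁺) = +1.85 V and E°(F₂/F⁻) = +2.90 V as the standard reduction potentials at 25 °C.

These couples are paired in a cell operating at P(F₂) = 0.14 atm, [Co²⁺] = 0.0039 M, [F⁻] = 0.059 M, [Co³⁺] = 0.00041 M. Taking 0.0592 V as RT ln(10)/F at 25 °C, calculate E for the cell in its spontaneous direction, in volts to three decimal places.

F₂/F⁻ is the cathode (higher E°), Co³⁺/Co²⁺ the anode: E°cell = +2.90 − (+1.85) = +1.05 V, n = 2.
Overall: F₂(g) + 2 Co²⁺(aq) → 2 F⁻(aq) + 2 Co³⁺(aq)
Q = [F⁻]^2·[Co³⁺]^2 / (P(F₂)·[Co²⁺]^2); log Q = -3.561.
E = E° − (0.0592/n) log Q = +1.05 − (0.0592/2)(-3.561) = +1.155 V.

+1.155 V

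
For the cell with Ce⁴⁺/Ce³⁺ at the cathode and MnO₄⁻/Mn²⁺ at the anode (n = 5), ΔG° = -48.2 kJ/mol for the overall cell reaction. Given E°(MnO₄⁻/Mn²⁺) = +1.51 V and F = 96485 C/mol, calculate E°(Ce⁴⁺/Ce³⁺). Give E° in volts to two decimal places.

+1.61 V

E°cell = −ΔG°/(nF) = −(-48.2×10³)/((5)(96485)) = +0.100 V.
Since Ce⁴⁺/Ce³⁺ is the cathode and MnO₄⁻/Mn²⁺ the anode, E°cell = E°(Ce⁴⁺/Ce³⁺) − E°(MnO₄⁻/Mn²⁺).
So E°(Ce⁴⁺/Ce³⁺) = E°cell + E°(MnO₄⁻/Mn²⁺) = +0.100 + (+1.51) = +1.61 V.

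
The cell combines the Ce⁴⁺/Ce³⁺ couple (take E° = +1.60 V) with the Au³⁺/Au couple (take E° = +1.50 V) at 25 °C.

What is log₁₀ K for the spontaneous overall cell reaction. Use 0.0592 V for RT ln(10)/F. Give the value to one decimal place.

5.1

Cathode: Ce⁴⁺/Ce³⁺; anode: Au³⁺/Au. E°cell = +0.10 V, n = 3.
log K = nE°cell / 0.0592 = (3)(+0.10) / 0.0592 = 5.1.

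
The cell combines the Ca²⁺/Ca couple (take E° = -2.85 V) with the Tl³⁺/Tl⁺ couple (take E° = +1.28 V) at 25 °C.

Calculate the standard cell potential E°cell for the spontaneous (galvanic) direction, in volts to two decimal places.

The Tl³⁺/Tl⁺ couple has the higher reduction potential, so it is the cathode; Ca²⁺/Ca is oxidised at the anode.
E°cell = E°(cathode) − E°(anode) = (+1.28) − (-2.85) = +4.13 V.
Since E°cell > 0, the reaction is spontaneous under standard conditions.

+4.13 V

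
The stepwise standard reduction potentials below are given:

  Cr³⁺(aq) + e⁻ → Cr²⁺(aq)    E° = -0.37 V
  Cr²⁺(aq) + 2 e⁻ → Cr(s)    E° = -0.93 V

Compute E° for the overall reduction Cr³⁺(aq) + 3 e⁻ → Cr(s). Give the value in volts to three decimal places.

-0.743 V

Standard free energies of sequential steps add: ΔG°₃ = ΔG°₁ + ΔG°₂, so n₃E°₃ = n₁E°₁ + n₂E°₂.
E°₃ = (1×-0.37 + 2×-0.93) / 3 = (-2.230) / 3 = -0.743 V.
E° values themselves are not directly additive — weighting by electron count is essential.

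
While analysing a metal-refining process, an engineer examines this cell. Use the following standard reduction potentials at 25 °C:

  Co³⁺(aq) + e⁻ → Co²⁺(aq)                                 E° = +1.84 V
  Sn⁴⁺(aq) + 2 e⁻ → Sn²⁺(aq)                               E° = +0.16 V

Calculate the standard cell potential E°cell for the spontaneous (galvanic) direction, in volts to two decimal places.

+1.68 V

The Co³⁺/Co²⁺ couple has the higher reduction potential, so it is the cathode; Sn⁴⁺/Sn²⁺ is oxidised at the anode.
E°cell = E°(cathode) − E°(anode) = (+1.84) − (+0.16) = +1.68 V.
Since E°cell > 0, the reaction is spontaneous under standard conditions.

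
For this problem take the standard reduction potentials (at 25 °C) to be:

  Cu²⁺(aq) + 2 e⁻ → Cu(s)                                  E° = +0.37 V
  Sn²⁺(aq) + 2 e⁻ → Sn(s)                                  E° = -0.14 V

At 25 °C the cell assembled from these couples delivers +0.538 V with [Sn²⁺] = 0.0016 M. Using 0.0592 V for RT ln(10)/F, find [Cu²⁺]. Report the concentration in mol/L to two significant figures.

Cu²⁺/Cu is the cathode, Sn²⁺/Sn the anode: E°cell = +0.51 V, n = 2.
Overall reaction: Cu²⁺(aq) + Sn(s) → Cu(s) + Sn²⁺(aq); Q = [Sn²⁺]^1/[Cu²⁺]^1.
From E = E° − (0.0592/n) log Q: log Q = (E° − E)·n/0.0592 = (+0.51 − (+0.538))·2/0.0592 = -0.9459.
So 1·log[Cu²⁺] = 1·log(0.0016) − log Q = -2.7959 − (-0.9459) = -1.8500; [Cu²⁺] = 10^(-1.8500) ≈ 0.014 M.

0.014 M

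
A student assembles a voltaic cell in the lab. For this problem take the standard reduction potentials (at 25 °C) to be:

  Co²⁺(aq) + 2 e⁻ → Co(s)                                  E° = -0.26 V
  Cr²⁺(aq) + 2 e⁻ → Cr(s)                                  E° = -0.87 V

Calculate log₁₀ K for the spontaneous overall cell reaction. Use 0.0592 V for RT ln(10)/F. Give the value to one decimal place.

20.6

Cathode: Co²⁺/Co; anode: Cr²⁺/Cr. E°cell = +0.61 V, n = 2.
log K = nE°cell / 0.0592 = (2)(+0.61) / 0.0592 = 20.6.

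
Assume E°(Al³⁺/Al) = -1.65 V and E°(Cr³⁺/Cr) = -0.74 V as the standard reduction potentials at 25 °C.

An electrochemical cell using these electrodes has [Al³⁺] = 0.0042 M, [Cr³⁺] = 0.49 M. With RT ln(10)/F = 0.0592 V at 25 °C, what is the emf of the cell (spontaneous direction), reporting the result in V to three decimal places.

Cr³⁺/Cr is the cathode (higher E°), Al³⁺/Al the anode: E°cell = -0.74 − (-1.65) = +0.91 V, n = 3.
Overall: Cr³⁺(aq) + Al(s) → Cr(s) + Al³⁺(aq)
Q = [Al³⁺] / ([Cr³⁺]); log Q = -2.067.
E = E° − (0.0592/n) log Q = +0.91 − (0.0592/3)(-2.067) = +0.951 V.

+0.951 V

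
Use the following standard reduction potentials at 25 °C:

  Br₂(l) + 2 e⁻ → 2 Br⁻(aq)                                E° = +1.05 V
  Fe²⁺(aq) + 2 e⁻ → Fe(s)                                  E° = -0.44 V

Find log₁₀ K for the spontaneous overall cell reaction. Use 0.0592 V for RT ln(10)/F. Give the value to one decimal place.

50.3

Cathode: Br₂/Br⁻; anode: Fe²⁺/Fe. E°cell = +1.49 V, n = 2.
log K = nE°cell / 0.0592 = (2)(+1.49) / 0.0592 = 50.3.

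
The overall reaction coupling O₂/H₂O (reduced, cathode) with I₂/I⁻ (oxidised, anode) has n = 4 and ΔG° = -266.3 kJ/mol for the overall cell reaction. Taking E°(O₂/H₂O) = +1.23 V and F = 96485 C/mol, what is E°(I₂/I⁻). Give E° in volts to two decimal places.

E°cell = −ΔG°/(nF) = −(-266.3×10³)/((4)(96485)) = +0.690 V.
Since O₂/H₂O is the cathode and I₂/I⁻ the anode, E°cell = E°(O₂/H₂O) − E°(I₂/I⁻).
So E°(I₂/I⁻) = E°(O₂/H₂O) − E°cell = (+1.23) − (+0.690) = +0.54 V.

+0.54 V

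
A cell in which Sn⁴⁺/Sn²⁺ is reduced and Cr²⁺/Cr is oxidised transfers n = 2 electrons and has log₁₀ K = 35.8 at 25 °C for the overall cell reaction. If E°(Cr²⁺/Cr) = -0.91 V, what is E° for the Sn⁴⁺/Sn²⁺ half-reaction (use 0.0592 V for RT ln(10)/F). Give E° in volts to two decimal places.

+0.15 V

E°cell = (0.0592/n)·log K = (0.0592/2)(35.8) = +1.060 V.
Since Sn⁴⁺/Sn²⁺ is the cathode and Cr²⁺/Cr the anode, E°cell = E°(Sn⁴⁺/Sn²⁺) − E°(Cr²⁺/Cr).
So E°(Sn⁴⁺/Sn²⁺) = E°cell + E°(Cr²⁺/Cr) = +1.060 + (-0.91) = +0.15 V.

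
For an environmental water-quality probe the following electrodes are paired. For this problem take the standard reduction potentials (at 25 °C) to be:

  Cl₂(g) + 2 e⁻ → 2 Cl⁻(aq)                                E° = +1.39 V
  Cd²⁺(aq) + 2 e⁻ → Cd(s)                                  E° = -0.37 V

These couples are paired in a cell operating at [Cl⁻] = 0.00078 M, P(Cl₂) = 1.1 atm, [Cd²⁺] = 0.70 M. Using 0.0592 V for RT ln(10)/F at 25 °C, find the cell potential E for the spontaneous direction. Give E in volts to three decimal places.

Cl₂/Cl⁻ is the cathode (higher E°), Cd²⁺/Cd the anode: E°cell = +1.39 − (-0.37) = +1.76 V, n = 2.
Overall: Cl₂(g) + Cd(s) → 2 Cl⁻(aq) + Cd²⁺(aq)
Q = [Cl⁻]^2·[Cd²⁺] / (P(Cl₂)); log Q = -6.412.
E = E° − (0.0592/n) log Q = +1.76 − (0.0592/2)(-6.412) = +1.950 V.

+1.950 V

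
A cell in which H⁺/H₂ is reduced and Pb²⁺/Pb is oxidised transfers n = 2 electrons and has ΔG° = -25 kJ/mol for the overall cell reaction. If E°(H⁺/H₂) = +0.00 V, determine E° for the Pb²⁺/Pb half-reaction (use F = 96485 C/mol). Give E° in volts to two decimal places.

E°cell = −ΔG°/(nF) = −(-25×10³)/((2)(96485)) = +0.130 V.
Since H⁺/H₂ is the cathode and Pb²⁺/Pb the anode, E°cell = E°(H⁺/H₂) − E°(Pb²⁺/Pb).
So E°(Pb²⁺/Pb) = E°(H⁺/H₂) − E°cell = (+0.00) − (+0.130) = -0.13 V.

-0.13 V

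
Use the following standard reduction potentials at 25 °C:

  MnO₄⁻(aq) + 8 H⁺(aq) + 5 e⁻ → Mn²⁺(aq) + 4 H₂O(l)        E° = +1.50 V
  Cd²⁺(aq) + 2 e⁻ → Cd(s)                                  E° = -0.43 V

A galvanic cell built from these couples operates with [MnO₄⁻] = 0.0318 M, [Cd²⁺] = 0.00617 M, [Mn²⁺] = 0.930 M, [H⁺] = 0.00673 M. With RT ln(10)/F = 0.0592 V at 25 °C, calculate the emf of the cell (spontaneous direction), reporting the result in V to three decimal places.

+1.772 V

MnO₄⁻/Mn²⁺ is the cathode (higher E°), Cd²⁺/Cd the anode: E°cell = +1.50 − (-0.43) = +1.93 V, n = 10.
Overall: 2 MnO₄⁻(aq) + 16 H⁺(aq) + 5 Cd(s) → 2 Mn²⁺(aq) + 8 H₂O(l) + 5 Cd²⁺(aq)
Q = [Mn²⁺]^2·[Cd²⁺]^5 / ([MnO₄⁻]^2·[H⁺]^16); log Q = 26.635.
E = E° − (0.0592/n) log Q = +1.93 − (0.0592/10)(26.635) = +1.772 V.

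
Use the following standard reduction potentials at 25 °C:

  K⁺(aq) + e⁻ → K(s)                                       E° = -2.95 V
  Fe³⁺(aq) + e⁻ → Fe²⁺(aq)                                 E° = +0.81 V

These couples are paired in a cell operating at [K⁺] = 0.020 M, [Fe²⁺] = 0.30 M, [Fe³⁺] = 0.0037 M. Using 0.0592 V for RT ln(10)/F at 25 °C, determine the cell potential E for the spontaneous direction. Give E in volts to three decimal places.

+3.748 V

Fe³⁺/Fe²⁺ is the cathode (higher E°), K⁺/K the anode: E°cell = +0.81 − (-2.95) = +3.76 V, n = 1.
Overall: Fe³⁺(aq) + K(s) → Fe²⁺(aq) + K⁺(aq)
Q = [Fe²⁺]·[K⁺] / ([Fe³⁺]); log Q = 0.210.
E = E° − (0.0592/n) log Q = +3.76 − (0.0592/1)(0.210) = +3.748 V.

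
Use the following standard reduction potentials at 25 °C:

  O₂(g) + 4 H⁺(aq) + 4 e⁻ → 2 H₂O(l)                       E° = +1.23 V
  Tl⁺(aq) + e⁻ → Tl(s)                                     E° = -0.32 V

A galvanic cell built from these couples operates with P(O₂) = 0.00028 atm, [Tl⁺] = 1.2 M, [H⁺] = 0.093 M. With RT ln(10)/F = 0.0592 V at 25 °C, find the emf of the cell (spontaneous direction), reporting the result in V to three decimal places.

O₂/H₂O is the cathode (higher E°), Tl⁺/Tl the anode: E°cell = +1.23 − (-0.32) = +1.55 V, n = 4.
Overall: O₂(g) + 4 H⁺(aq) + 4 Tl(s) → 2 H₂O(l) + 4 Tl⁺(aq)
Q = [Tl⁺]^4 / (P(O₂)·[H⁺]^4); log Q = 7.996.
E = E° − (0.0592/n) log Q = +1.55 − (0.0592/4)(7.996) = +1.432 V.

+1.432 V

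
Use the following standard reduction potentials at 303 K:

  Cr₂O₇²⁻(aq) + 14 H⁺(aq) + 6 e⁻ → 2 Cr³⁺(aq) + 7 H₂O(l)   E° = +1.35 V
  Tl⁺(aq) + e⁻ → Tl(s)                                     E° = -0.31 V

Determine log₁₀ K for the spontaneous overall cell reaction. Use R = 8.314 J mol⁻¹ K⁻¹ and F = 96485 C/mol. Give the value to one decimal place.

165.7

Cathode: Cr₂O₇²⁻/Cr³⁺; anode: Tl⁺/Tl. E°cell = (+1.35) − (-0.31) = +1.66 V, with n = 6.
ΔG° = −nFE° = −RT ln K, so ln K = nFE°/(RT) = (6)(96485)(+1.66) / ((8.314)(303)) = 381.475.
log₁₀ K = 381.475 / ln 10 = 165.7.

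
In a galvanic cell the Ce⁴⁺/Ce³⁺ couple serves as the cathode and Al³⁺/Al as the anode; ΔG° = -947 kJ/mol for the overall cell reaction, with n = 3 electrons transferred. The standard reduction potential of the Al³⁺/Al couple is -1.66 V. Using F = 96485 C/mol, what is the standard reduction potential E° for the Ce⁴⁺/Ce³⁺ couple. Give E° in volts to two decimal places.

+1.61 V

E°cell = −ΔG°/(nF) = −(-947×10³)/((3)(96485)) = +3.272 V.
Since Ce⁴⁺/Ce³⁺ is the cathode and Al³⁺/Al the anode, E°cell = E°(Ce⁴⁺/Ce³⁺) − E°(Al³⁺/Al).
So E°(Ce⁴⁺/Ce³⁺) = E°cell + E°(Al³⁺/Al) = +3.272 + (-1.66) = +1.61 V.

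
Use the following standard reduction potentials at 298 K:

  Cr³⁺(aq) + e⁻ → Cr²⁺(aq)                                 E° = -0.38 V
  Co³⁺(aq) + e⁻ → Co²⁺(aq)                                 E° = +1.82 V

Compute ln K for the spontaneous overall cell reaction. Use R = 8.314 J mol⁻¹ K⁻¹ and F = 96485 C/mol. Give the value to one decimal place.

Cathode: Co³⁺/Co²⁺; anode: Cr³⁺/Cr²⁺. E°cell = (+1.82) − (-0.38) = +2.20 V, with n = 1.
ΔG° = −nFE° = −RT ln K, so ln K = nFE°/(RT) = (1)(96485)(+2.20) / ((8.314)(298)) = 85.675.

85.7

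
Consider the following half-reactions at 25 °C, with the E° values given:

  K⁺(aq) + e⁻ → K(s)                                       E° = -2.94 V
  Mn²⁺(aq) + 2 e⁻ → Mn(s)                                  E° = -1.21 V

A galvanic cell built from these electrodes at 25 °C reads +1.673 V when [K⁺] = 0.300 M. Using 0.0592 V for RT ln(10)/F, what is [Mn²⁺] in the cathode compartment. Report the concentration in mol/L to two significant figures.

Mn²⁺/Mn is the cathode, K⁺/K the anode: E°cell = +1.73 V, n = 2.
Overall reaction: Mn²⁺(aq) + 2 K(s) → Mn(s) + 2 K⁺(aq); Q = [K⁺]^2/[Mn²⁺]^1.
From E = E° − (0.0592/n) log Q: log Q = (E° − E)·n/0.0592 = (+1.73 − (+1.673))·2/0.0592 = 1.9257.
So 1·log[Mn²⁺] = 2·log(0.3) − log Q = -1.0458 − (1.9257) = -2.9715; [Mn²⁺] = 10^(-2.9715) ≈ 0.0011 M.

0.0011 M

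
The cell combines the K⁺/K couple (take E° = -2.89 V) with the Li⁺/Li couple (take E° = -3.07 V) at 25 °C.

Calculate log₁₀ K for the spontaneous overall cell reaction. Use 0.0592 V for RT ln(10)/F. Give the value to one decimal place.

3.0

Cathode: K⁺/K; anode: Li⁺/Li. E°cell = +0.18 V, n = 1.
log K = nE°cell / 0.0592 = (1)(+0.18) / 0.0592 = 3.0.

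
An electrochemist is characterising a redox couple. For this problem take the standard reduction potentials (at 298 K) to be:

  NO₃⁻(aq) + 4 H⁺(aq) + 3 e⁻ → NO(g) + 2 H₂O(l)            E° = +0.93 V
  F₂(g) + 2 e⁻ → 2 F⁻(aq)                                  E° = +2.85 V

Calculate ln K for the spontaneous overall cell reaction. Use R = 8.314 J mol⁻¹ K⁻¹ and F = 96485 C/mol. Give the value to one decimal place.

448.6

Cathode: F₂/F⁻; anode: NO₃⁻/NO. E°cell = (+2.85) − (+0.93) = +1.92 V, with n = 6.
ΔG° = −nFE° = −RT ln K, so ln K = nFE°/(RT) = (6)(96485)(+1.92) / ((8.314)(298)) = 448.628.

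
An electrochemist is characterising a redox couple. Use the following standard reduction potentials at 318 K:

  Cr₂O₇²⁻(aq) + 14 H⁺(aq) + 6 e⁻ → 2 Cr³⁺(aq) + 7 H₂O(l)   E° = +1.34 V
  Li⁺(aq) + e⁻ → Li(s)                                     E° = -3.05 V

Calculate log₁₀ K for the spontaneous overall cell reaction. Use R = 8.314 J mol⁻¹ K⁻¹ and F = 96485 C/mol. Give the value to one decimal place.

417.5

Cathode: Cr₂O₇²⁻/Cr³⁺; anode: Li⁺/Li. E°cell = (+1.34) − (-3.05) = +4.39 V, with n = 6.
ΔG° = −nFE° = −RT ln K, so ln K = nFE°/(RT) = (6)(96485)(+4.39) / ((8.314)(318)) = 961.255.
log₁₀ K = 961.255 / ln 10 = 417.5.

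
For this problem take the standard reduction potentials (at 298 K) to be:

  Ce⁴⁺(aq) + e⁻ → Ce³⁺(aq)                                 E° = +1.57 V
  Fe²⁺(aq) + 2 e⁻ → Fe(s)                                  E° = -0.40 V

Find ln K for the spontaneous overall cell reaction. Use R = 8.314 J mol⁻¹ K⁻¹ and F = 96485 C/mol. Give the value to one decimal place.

153.4

Cathode: Ce⁴⁺/Ce³⁺; anode: Fe²⁺/Fe. E°cell = (+1.57) − (-0.40) = +1.97 V, with n = 2.
ΔG° = −nFE° = −RT ln K, so ln K = nFE°/(RT) = (2)(96485)(+1.97) / ((8.314)(298)) = 153.437.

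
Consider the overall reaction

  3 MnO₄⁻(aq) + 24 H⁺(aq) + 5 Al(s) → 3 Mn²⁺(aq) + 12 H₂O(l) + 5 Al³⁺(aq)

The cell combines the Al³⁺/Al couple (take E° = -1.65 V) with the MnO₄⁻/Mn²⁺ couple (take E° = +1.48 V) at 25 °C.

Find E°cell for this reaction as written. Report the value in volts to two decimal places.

+3.13 V

The MnO₄⁻/Mn²⁺ couple has the higher reduction potential, so it is the cathode; Al³⁺/Al is oxidised at the anode.
E°cell = E°(cathode) − E°(anode) = (+1.48) − (-1.65) = +3.13 V.
Since E°cell > 0, the reaction is spontaneous under standard conditions.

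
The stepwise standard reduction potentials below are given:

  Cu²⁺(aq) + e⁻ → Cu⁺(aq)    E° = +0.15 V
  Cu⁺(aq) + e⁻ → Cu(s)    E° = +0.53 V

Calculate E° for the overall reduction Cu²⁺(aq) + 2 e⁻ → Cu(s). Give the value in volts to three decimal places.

+0.340 V

Standard free energies of sequential steps add: ΔG°₃ = ΔG°₁ + ΔG°₂, so n₃E°₃ = n₁E°₁ + n₂E°₂.
E°₃ = (1×+0.15 + 1×+0.53) / 2 = (+0.680) / 2 = +0.340 V.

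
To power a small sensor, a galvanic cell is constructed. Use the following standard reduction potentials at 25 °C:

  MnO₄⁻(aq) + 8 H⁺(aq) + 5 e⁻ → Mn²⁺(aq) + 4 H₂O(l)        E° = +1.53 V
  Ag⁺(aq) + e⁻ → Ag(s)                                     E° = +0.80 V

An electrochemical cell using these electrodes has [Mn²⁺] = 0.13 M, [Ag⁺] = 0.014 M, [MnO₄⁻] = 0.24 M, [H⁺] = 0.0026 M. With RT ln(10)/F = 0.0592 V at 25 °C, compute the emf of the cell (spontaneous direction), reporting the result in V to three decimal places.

+0.598 V

MnO₄⁻/Mn²⁺ is the cathode (higher E°), Ag⁺/Ag the anode: E°cell = +1.53 − (+0.80) = +0.73 V, n = 5.
Overall: MnO₄⁻(aq) + 8 H⁺(aq) + 5 Ag(s) → Mn²⁺(aq) + 4 H₂O(l) + 5 Ag⁺(aq)
Q = [Mn²⁺]·[Ag⁺]^5 / ([MnO₄⁻]·[H⁺]^8); log Q = 11.145.
E = E° − (0.0592/n) log Q = +0.73 − (0.0592/5)(11.145) = +0.598 V.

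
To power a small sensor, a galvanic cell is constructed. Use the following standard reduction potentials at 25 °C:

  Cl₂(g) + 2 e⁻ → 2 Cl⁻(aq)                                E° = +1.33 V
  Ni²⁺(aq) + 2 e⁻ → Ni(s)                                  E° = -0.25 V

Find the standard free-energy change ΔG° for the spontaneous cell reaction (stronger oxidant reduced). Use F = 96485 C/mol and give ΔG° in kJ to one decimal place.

Cl₂/Cl⁻ (E° = +1.33 V) is the cathode; Ni²⁺/Ni (E° = -0.25 V) is the anode, so E°cell = +1.58 V.
Balancing electrons gives n = 2 (lcm of 2 and 2).
ΔG° = −nFE° = −(2)(96485)(+1.58) = -304,893 J = -304.9 kJ.

-304.9 kJ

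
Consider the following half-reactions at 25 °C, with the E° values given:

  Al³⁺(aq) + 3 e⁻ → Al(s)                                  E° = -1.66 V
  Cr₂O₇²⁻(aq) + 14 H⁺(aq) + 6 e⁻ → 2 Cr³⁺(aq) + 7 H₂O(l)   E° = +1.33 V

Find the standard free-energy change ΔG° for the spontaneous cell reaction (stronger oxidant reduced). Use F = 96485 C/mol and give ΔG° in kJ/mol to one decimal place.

-1730.9 kJ/mol

Cr₂O₇²⁻/Cr³⁺ (E° = +1.33 V) is the cathode; Al³⁺/Al (E° = -1.66 V) is the anode, so E°cell = +2.99 V.
Balancing electrons gives n = 6 (lcm of 6 and 3).
ΔG° = −nFE° = −(6)(96485)(+2.99) = -1,730,941 J = -1730.9 kJ/mol.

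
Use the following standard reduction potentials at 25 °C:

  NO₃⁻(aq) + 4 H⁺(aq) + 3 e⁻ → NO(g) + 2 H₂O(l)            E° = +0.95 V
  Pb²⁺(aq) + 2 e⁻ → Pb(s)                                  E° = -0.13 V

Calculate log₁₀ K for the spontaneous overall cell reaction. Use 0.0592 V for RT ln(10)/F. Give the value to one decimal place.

Cathode: NO₃⁻/NO; anode: Pb²⁺/Pb. E°cell = +1.08 V, n = 6.
log K = nE°cell / 0.0592 = (6)(+1.08) / 0.0592 = 109.5.

109.5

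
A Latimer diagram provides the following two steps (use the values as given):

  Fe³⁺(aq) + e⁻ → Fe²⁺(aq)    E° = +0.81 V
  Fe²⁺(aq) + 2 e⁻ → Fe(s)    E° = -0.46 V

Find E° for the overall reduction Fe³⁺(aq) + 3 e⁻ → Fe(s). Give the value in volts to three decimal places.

Adding the free-energy changes (−nFE°) of the two steps gives −n₃FE°₃ = −n₁FE°₁ − n₂FE°₂.
E°₃ = (1×+0.81 + 2×-0.46) / 3 = (-0.110) / 3 = -0.037 V.

-0.037 V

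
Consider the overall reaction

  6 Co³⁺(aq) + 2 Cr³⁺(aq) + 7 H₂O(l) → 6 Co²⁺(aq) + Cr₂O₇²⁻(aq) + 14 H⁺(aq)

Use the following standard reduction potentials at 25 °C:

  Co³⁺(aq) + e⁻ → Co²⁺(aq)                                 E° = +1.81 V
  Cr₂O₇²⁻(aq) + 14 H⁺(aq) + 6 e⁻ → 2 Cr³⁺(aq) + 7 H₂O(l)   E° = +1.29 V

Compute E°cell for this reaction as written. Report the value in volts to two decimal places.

The Co³⁺/Co²⁺ couple has the higher reduction potential, so it is the cathode; Cr₂O₇²⁻/Cr³⁺ is oxidised at the anode.
E°cell = E°(cathode) − E°(anode) = (+1.81) − (+1.29) = +0.52 V.

+0.52 V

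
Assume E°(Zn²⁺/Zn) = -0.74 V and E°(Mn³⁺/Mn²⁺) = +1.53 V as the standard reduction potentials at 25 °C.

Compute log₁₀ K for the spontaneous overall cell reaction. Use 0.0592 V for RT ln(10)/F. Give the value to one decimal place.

76.7

Cathode: Mn³⁺/Mn²⁺; anode: Zn²⁺/Zn. E°cell = +2.27 V, n = 2.
log K = nE°cell / 0.0592 = (2)(+2.27) / 0.0592 = 76.7.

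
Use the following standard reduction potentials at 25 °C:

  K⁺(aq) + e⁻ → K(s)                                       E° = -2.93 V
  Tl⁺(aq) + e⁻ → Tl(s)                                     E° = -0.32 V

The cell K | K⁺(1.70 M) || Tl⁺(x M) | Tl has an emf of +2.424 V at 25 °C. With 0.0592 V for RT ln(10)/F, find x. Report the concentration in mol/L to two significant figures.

0.0012 M

Tl⁺/Tl is the cathode, K⁺/K the anode: E°cell = +2.61 V, n = 1.
Overall reaction: Tl⁺(aq) + K(s) → Tl(s) + K⁺(aq); Q = [K⁺]^1/[Tl⁺]^1.
From E = E° − (0.0592/n) log Q: log Q = (E° − E)·n/0.0592 = (+2.61 − (+2.424))·1/0.0592 = 3.1419.
So 1·log[Tl⁺] = 1·log(1.7) − log Q = 0.2304 − (3.1419) = -2.9115; [Tl⁺] = 10^(-2.9115) ≈ 0.0012 M.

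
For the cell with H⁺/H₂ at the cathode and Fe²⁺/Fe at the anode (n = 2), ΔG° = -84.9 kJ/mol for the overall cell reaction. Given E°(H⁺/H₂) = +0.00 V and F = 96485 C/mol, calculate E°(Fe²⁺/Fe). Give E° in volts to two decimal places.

-0.44 V

E°cell = −ΔG°/(nF) = −(-84.9×10³)/((2)(96485)) = +0.440 V.
Since H⁺/H₂ is the cathode and Fe²⁺/Fe the anode, E°cell = E°(H⁺/H₂) − E°(Fe²⁺/Fe).
So E°(Fe²⁺/Fe) = E°(H⁺/H₂) − E°cell = (+0.00) − (+0.440) = -0.44 V.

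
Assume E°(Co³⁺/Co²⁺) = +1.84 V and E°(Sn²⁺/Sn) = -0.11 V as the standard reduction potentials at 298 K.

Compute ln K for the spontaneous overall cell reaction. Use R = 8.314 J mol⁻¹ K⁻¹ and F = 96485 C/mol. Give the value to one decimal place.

151.9

Cathode: Co³⁺/Co²⁺; anode: Sn²⁺/Sn. E°cell = (+1.84) − (-0.11) = +1.95 V, with n = 2.
ΔG° = −nFE° = −RT ln K, so ln K = nFE°/(RT) = (2)(96485)(+1.95) / ((8.314)(298)) = 151.879.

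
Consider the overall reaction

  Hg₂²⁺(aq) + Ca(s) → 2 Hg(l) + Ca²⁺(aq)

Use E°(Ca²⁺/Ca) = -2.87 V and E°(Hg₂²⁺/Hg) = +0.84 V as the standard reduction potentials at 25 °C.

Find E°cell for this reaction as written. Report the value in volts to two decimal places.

+3.71 V

The Hg₂²⁺/Hg couple has the higher reduction potential, so it is the cathode; Ca²⁺/Ca is oxidised at the anode.
E°cell = E°(cathode) − E°(anode) = (+0.84) − (-2.87) = +3.71 V.
Since E°cell > 0, the reaction is spontaneous under standard conditions.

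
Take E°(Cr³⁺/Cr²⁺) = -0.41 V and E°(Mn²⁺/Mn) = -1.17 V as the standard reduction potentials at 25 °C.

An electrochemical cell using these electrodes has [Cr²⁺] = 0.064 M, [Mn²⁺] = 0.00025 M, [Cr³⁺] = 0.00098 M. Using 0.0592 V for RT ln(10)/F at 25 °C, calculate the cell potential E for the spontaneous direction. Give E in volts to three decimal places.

+0.759 V

Cr³⁺/Cr²⁺ is the cathode (higher E°), Mn²⁺/Mn the anode: E°cell = -0.41 − (-1.17) = +0.76 V, n = 2.
Overall: 2 Cr³⁺(aq) + Mn(s) → 2 Cr²⁺(aq) + Mn²⁺(aq)
Q = [Cr²⁺]^2·[Mn²⁺] / ([Cr³⁺]^2); log Q = 0.028.
E = E° − (0.0592/n) log Q = +0.76 − (0.0592/2)(0.028) = +0.759 V.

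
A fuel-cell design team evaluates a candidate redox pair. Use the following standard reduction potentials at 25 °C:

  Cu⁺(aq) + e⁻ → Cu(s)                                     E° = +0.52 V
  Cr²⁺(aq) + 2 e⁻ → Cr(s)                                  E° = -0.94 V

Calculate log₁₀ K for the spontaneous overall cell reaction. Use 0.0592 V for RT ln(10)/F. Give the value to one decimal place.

Cathode: Cu⁺/Cu; anode: Cr²⁺/Cr. E°cell = +1.46 V, n = 2.
log K = nE°cell / 0.0592 = (2)(+1.46) / 0.0592 = 49.3.

49.3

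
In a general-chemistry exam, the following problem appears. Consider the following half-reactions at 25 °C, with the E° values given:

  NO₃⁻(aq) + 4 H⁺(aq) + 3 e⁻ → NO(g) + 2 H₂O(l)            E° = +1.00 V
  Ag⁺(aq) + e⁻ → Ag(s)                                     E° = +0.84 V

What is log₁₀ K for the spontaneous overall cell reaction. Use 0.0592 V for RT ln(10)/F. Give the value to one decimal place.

8.1

Cathode: NO₃⁻/NO; anode: Ag⁺/Ag. E°cell = +0.16 V, n = 3.
log K = nE°cell / 0.0592 = (3)(+0.16) / 0.0592 = 8.1.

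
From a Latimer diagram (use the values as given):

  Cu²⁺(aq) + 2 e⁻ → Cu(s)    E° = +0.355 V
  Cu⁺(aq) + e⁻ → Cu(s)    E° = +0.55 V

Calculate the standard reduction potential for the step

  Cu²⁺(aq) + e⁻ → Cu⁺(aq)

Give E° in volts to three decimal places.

+0.160 V

Sequential free energies add, so n₃E°₃ = n₁E°₁ + n₂E°₂.
With n₃ = 2, and the known step contributing 1×(+0.55) V, the unknown satisfies 1·E° = 2×(+0.355) − 1×(+0.55) = +0.160.
E° = +0.160 / 1 = +0.160 V.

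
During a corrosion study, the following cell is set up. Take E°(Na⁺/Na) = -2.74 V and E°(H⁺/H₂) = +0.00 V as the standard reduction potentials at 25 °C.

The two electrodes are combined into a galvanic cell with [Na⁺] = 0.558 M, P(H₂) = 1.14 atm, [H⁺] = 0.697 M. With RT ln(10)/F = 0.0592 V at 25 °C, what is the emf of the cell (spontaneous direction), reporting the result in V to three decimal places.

+2.744 V

H⁺/H₂ is the cathode (higher E°), Na⁺/Na the anode: E°cell = +0.00 − (-2.74) = +2.74 V, n = 2.
Overall: 2 H⁺(aq) + 2 Na(s) → H₂(g) + 2 Na⁺(aq)
Q = P(H₂)·[Na⁺]^2 / ([H⁺]^2); log Q = -0.136.
E = E° − (0.0592/n) log Q = +2.74 − (0.0592/2)(-0.136) = +2.744 V.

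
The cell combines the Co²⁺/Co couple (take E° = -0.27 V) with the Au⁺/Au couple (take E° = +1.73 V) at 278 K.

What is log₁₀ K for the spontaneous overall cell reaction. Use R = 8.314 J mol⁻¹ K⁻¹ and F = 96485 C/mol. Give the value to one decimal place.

72.5

Cathode: Au⁺/Au; anode: Co²⁺/Co. E°cell = (+1.73) − (-0.27) = +2.00 V, with n = 2.
ΔG° = −nFE° = −RT ln K, so ln K = nFE°/(RT) = (2)(96485)(+2.00) / ((8.314)(278)) = 166.980.
log₁₀ K = 166.980 / ln 10 = 72.5.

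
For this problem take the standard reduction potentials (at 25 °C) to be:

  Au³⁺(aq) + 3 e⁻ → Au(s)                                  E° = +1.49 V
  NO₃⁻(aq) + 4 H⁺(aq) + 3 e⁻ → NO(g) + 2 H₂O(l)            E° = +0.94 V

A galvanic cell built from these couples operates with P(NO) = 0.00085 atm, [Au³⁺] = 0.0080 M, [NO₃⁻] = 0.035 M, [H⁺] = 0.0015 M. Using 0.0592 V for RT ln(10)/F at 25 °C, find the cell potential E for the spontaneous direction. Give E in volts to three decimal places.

Au³⁺/Au is the cathode (higher E°), NO₃⁻/NO the anode: E°cell = +1.49 − (+0.94) = +0.55 V, n = 3.
Overall: Au³⁺(aq) + NO(g) + 2 H₂O(l) → Au(s) + NO₃⁻(aq) + 4 H⁺(aq)
Q = [NO₃⁻]·[H⁺]^4 / ([Au³⁺]·P(NO)); log Q = -7.584.
E = E° − (0.0592/n) log Q = +0.55 − (0.0592/3)(-7.584) = +0.700 V.

+0.700 V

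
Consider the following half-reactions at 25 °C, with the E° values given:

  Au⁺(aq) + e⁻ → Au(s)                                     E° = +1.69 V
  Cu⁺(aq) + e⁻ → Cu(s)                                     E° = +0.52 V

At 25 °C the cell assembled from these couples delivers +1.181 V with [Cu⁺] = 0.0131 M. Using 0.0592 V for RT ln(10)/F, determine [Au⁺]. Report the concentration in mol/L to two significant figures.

Au⁺/Au is the cathode, Cu⁺/Cu the anode: E°cell = +1.17 V, n = 1.
Overall reaction: Au⁺(aq) + Cu(s) → Au(s) + Cu⁺(aq); Q = [Cu⁺]^1/[Au⁺]^1.
From E = E° − (0.0592/n) log Q: log Q = (E° − E)·n/0.0592 = (+1.17 − (+1.181))·1/0.0592 = -0.1858.
So 1·log[Au⁺] = 1·log(0.0131) − log Q = -1.8827 − (-0.1858) = -1.6969; [Au⁺] = 10^(-1.6969) ≈ 0.020 M.

0.020 M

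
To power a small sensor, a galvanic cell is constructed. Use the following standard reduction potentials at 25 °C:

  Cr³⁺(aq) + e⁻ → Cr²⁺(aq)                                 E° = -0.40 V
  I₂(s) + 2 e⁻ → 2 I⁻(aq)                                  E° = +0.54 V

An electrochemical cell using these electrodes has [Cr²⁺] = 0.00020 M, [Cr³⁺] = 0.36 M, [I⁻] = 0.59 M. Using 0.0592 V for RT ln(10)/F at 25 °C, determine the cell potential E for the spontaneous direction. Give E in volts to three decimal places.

I₂/I⁻ is the cathode (higher E°), Cr³⁺/Cr²⁺ the anode: E°cell = +0.54 − (-0.40) = +0.94 V, n = 2.
Overall: I₂(s) + 2 Cr²⁺(aq) → 2 I⁻(aq) + 2 Cr³⁺(aq)
Q = [I⁻]^2·[Cr³⁺]^2 / ([Cr²⁺]^2); log Q = 6.052.
E = E° − (0.0592/n) log Q = +0.94 − (0.0592/2)(6.052) = +0.761 V.

+0.761 V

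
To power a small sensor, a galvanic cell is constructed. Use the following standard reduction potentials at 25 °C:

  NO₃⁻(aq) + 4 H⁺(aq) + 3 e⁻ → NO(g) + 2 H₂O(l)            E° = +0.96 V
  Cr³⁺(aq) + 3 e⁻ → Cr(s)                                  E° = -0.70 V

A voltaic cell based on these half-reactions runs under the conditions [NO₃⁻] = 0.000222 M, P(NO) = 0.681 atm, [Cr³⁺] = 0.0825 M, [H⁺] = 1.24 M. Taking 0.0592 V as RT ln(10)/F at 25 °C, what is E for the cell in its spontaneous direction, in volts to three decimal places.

NO₃⁻/NO is the cathode (higher E°), Cr³⁺/Cr the anode: E°cell = +0.96 − (-0.70) = +1.66 V, n = 3.
Overall: NO₃⁻(aq) + 4 H⁺(aq) + Cr(s) → NO(g) + 2 H₂O(l) + Cr³⁺(aq)
Q = P(NO)·[Cr³⁺] / ([NO₃⁻]·[H⁺]^4); log Q = 2.030.
E = E° − (0.0592/n) log Q = +1.66 − (0.0592/3)(2.030) = +1.620 V.

+1.620 V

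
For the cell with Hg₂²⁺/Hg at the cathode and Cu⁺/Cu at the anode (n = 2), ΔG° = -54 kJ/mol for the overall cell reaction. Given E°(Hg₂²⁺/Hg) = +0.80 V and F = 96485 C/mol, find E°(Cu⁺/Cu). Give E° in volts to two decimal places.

E°cell = −ΔG°/(nF) = −(-54×10³)/((2)(96485)) = +0.280 V.
Since Hg₂²⁺/Hg is the cathode and Cu⁺/Cu the anode, E°cell = E°(Hg₂²⁺/Hg) − E°(Cu⁺/Cu).
So E°(Cu⁺/Cu) = E°(Hg₂²⁺/Hg) − E°cell = (+0.80) − (+0.280) = +0.52 V.

+0.52 V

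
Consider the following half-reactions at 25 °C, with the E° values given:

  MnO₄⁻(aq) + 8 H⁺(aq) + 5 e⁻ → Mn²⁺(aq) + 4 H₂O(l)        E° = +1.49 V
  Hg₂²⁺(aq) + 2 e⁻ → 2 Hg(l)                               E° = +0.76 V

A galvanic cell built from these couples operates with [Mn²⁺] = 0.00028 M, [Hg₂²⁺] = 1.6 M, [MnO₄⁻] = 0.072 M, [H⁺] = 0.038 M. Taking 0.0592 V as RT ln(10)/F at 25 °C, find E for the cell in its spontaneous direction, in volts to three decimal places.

MnO₄⁻/Mn²⁺ is the cathode (higher E°), Hg₂²⁺/Hg the anode: E°cell = +1.49 − (+0.76) = +0.73 V, n = 10.
Overall: 2 MnO₄⁻(aq) + 16 H⁺(aq) + 10 Hg(l) → 2 Mn²⁺(aq) + 8 H₂O(l) + 5 Hg₂²⁺(aq)
Q = [Mn²⁺]^2·[Hg₂²⁺]^5 / ([MnO₄⁻]^2·[H⁺]^16); log Q = 18.924.
E = E° − (0.0592/n) log Q = +0.73 − (0.0592/10)(18.924) = +0.618 V.

+0.618 V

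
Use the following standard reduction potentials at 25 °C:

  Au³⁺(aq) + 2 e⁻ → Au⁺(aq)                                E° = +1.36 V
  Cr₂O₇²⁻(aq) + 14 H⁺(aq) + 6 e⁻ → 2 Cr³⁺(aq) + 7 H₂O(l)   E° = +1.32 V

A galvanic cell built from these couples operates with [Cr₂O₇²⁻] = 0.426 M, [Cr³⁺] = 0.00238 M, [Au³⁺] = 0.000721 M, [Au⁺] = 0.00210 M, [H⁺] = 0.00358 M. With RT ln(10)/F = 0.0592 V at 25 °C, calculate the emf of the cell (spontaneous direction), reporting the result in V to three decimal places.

Au³⁺/Au⁺ is the cathode (higher E°), Cr₂O₇²⁻/Cr³⁺ the anode: E°cell = +1.36 − (+1.32) = +0.04 V, n = 6.
Overall: 3 Au³⁺(aq) + 2 Cr³⁺(aq) + 7 H₂O(l) → 3 Au⁺(aq) + Cr₂O₇²⁻(aq) + 14 H⁺(aq)
Q = [Au⁺]^3·[Cr₂O₇²⁻]·[H⁺]^14 / ([Au³⁺]^3·[Cr³⁺]^2); log Q = -27.977.
E = E° − (0.0592/n) log Q = +0.04 − (0.0592/6)(-27.977) = +0.316 V.

+0.316 V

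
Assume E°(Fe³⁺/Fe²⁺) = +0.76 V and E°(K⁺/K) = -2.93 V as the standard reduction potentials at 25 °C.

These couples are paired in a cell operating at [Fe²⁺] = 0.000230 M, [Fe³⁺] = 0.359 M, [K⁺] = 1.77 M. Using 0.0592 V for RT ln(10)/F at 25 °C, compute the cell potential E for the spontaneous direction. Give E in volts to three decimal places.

Fe³⁺/Fe²⁺ is the cathode (higher E°), K⁺/K the anode: E°cell = +0.76 − (-2.93) = +3.69 V, n = 1.
Overall: Fe³⁺(aq) + K(s) → Fe²⁺(aq) + K⁺(aq)
Q = [Fe²⁺]·[K⁺] / ([Fe³⁺]); log Q = -2.945.
E = E° − (0.0592/n) log Q = +3.69 − (0.0592/1)(-2.945) = +3.864 V.

+3.864 V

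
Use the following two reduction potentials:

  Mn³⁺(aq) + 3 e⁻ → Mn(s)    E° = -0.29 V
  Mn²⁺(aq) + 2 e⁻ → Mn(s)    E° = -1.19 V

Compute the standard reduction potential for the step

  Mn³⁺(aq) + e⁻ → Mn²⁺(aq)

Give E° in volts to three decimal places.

+1.510 V

Sequential free energies add, so n₃E°₃ = n₁E°₁ + n₂E°₂.
With n₃ = 3, and the known step contributing 2×(-1.19) V, the unknown satisfies 1·E° = 3×(-0.29) − 2×(-1.19) = +1.510.
E° = +1.510 / 1 = +1.510 V.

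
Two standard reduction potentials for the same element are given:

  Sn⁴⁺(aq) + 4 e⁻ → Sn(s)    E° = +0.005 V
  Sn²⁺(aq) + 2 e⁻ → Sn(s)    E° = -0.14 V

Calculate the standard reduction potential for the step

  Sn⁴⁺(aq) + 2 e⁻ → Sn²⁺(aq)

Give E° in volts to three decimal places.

+0.150 V

Sequential free energies add, so n₃E°₃ = n₁E°₁ + n₂E°₂.
With n₃ = 4, and the known step contributing 2×(-0.14) V, the unknown satisfies 2·E° = 4×(+0.005) − 2×(-0.14) = +0.300.
E° = +0.300 / 2 = +0.150 V.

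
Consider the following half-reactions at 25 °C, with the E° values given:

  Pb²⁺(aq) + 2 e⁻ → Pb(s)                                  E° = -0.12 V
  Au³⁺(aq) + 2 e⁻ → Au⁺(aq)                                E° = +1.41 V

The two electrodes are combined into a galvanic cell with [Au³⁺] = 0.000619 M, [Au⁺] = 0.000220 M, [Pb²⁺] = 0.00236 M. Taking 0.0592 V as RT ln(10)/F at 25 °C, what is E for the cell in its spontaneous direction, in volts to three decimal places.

Au³⁺/Au⁺ is the cathode (higher E°), Pb²⁺/Pb the anode: E°cell = +1.41 − (-0.12) = +1.53 V, n = 2.
Overall: Au³⁺(aq) + Pb(s) → Au⁺(aq) + Pb²⁺(aq)
Q = [Au⁺]·[Pb²⁺] / ([Au³⁺]); log Q = -3.076.
E = E° − (0.0592/n) log Q = +1.53 − (0.0592/2)(-3.076) = +1.621 V.

+1.621 V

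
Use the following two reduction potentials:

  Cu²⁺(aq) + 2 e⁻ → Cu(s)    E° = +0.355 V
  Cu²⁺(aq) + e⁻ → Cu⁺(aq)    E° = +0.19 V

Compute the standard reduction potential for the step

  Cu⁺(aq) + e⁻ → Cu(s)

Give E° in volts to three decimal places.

+0.520 V

Sequential free energies add, so n₃E°₃ = n₁E°₁ + n₂E°₂.
With n₃ = 2, and the known step contributing 1×(+0.19) V, the unknown satisfies 1·E° = 2×(+0.355) − 1×(+0.19) = +0.520.
E° = +0.520 / 1 = +0.520 V.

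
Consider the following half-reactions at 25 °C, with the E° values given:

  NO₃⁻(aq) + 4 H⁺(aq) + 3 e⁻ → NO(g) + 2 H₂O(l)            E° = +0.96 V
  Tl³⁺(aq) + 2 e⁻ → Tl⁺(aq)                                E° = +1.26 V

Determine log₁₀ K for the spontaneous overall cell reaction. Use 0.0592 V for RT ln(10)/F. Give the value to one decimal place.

30.4

Cathode: Tl³⁺/Tl⁺; anode: NO₃⁻/NO. E°cell = +0.30 V, n = 6.
log K = nE°cell / 0.0592 = (6)(+0.30) / 0.0592 = 30.4.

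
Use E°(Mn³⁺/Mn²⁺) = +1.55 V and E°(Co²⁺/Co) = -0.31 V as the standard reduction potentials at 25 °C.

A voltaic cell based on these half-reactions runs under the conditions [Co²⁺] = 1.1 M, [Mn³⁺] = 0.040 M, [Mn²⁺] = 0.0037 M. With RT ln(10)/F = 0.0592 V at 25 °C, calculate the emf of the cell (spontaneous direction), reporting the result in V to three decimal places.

+1.920 V

Mn³⁺/Mn²⁺ is the cathode (higher E°), Co²⁺/Co the anode: E°cell = +1.55 − (-0.31) = +1.86 V, n = 2.
Overall: 2 Mn³⁺(aq) + Co(s) → 2 Mn²⁺(aq) + Co²⁺(aq)
Q = [Mn²⁺]^2·[Co²⁺] / ([Mn³⁺]^2); log Q = -2.026.
E = E° − (0.0592/n) log Q = +1.86 − (0.0592/2)(-2.026) = +1.920 V.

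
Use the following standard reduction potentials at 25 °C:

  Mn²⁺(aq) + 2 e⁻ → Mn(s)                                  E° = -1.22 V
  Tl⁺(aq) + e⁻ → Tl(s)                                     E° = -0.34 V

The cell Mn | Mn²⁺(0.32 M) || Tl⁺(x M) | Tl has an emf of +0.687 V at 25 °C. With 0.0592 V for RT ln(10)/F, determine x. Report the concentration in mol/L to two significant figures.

Tl⁺/Tl is the cathode, Mn²⁺/Mn the anode: E°cell = +0.88 V, n = 2.
Overall reaction: 2 Tl⁺(aq) + Mn(s) → 2 Tl(s) + Mn²⁺(aq); Q = [Mn²⁺]^1/[Tl⁺]^2.
From E = E° − (0.0592/n) log Q: log Q = (E° − E)·n/0.0592 = (+0.88 − (+0.687))·2/0.0592 = 6.5203.
So 2·log[Tl⁺] = 1·log(0.32) − log Q = -0.4949 − (6.5203) = -7.0152; log[Tl⁺] = -7.0152 / 2 = -3.5076; [Tl⁺] = 10^(-3.5076) ≈ 0.00031 M.

0.00031 M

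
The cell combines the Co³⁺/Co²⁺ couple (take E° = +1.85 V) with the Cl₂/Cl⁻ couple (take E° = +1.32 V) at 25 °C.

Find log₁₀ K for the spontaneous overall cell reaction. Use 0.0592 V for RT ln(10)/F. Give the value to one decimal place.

Cathode: Co³⁺/Co²⁺; anode: Cl₂/Cl⁻. E°cell = +0.53 V, n = 2.
log K = nE°cell / 0.0592 = (2)(+0.53) / 0.0592 = 17.9.

17.9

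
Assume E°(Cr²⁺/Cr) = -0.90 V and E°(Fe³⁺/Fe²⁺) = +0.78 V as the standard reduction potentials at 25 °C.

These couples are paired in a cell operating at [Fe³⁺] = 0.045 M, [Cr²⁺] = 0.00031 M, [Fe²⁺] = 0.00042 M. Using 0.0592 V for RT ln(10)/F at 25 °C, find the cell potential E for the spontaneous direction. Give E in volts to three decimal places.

+1.904 V

Fe³⁺/Fe²⁺ is the cathode (higher E°), Cr²⁺/Cr the anode: E°cell = +0.78 − (-0.90) = +1.68 V, n = 2.
Overall: 2 Fe³⁺(aq) + Cr(s) → 2 Fe²⁺(aq) + Cr²⁺(aq)
Q = [Fe²⁺]^2·[Cr²⁺] / ([Fe³⁺]^2); log Q = -7.569.
E = E° − (0.0592/n) log Q = +1.68 − (0.0592/2)(-7.569) = +1.904 V.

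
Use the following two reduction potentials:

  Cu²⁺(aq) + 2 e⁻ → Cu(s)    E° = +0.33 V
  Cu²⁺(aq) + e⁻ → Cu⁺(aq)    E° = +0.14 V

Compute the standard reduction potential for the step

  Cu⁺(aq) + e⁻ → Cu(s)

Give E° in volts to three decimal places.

Sequential free energies add, so n₃E°₃ = n₁E°₁ + n₂E°₂.
With n₃ = 2, and the known step contributing 1×(+0.14) V, the unknown satisfies 1·E° = 2×(+0.33) − 1×(+0.14) = +0.520.
E° = +0.520 / 1 = +0.520 V.

+0.520 V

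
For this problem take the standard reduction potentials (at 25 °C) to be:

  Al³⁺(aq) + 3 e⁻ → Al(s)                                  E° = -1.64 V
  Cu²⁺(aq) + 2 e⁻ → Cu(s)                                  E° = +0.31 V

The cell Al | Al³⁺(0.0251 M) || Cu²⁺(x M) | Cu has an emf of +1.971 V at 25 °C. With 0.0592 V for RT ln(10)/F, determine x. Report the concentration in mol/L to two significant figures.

0.44 M

Cu²⁺/Cu is the cathode, Al³⁺/Al the anode: E°cell = +1.95 V, n = 6.
Overall reaction: 3 Cu²⁺(aq) + 2 Al(s) → 3 Cu(s) + 2 Al³⁺(aq); Q = [Al³⁺]^2/[Cu²⁺]^3.
From E = E° − (0.0592/n) log Q: log Q = (E° − E)·n/0.0592 = (+1.95 − (+1.971))·6/0.0592 = -2.1284.
So 3·log[Cu²⁺] = 2·log(0.0251) − log Q = -3.2007 − (-2.1284) = -1.0723; log[Cu²⁺] = -1.0723 / 3 = -0.3574; [Cu²⁺] = 10^(-0.3574) ≈ 0.44 M.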